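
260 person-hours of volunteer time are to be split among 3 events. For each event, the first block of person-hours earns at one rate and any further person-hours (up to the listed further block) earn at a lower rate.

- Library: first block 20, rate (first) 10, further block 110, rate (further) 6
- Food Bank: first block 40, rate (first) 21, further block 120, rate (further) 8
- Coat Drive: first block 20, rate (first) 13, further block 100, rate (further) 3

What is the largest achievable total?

2620

Order all 6 blocks by rate: Food Bank/tier1 21 > Coat Drive/tier1 13 > Library/tier1 10 > Food Bank/tier2 8 > Library/tier2 6 > Coat Drive/tier2 3.
Fill Food Bank tier1 block (40 at 21) — 220 left.
Coat Drive/tier1 (13): +20 — 200 left.
Library/tier1 (10): +20 — 180 left.
Fill Food Bank tier2 block (120 at 8) — 60 left.
Library tier2 at 6: only 60 left, fill 60.
Total = 21×40 + 13×20 + 10×20 + 8×120 + 6×60 = 2620.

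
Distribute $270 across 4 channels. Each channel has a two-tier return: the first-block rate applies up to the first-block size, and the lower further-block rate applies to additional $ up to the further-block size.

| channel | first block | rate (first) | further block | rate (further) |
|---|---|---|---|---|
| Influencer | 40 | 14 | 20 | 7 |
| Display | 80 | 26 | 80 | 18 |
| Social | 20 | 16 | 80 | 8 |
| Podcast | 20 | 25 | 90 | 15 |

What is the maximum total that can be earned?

5390

Order all 8 blocks by rate: Display/tier1 26 > Podcast/tier1 25 > Display/tier2 18 > Social/tier1 16 > Podcast/tier2 15 > Influencer/tier1 14 > Social/tier2 8 > Influencer/tier2 7.
Display tier1 at 26: fill all 80 → 190 left.
Podcast/tier1 (25): +20 → 170 left.
Fill Display tier2 block (80 at 18) → 90 left.
Social tier1 at 16: fill all 20 → 70 left.
70 remain; put them into Podcast tier2 at 15.
Total = 26×80 + 25×20 + 18×80 + 16×20 + 15×70 = 5390.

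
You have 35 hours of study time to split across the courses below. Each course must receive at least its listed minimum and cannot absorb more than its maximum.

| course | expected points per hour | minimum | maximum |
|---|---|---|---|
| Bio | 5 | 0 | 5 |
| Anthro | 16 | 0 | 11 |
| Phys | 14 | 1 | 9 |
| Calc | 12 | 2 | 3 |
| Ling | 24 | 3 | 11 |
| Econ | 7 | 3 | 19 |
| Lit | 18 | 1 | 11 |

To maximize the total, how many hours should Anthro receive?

Meeting every minimum uses 0+0+1+2+3+3+1 = 10 hours, leaving 25.
Order the courses by expected points per hour: Ling 24 > Lit 18 > Anthro 16 > Phys 14 > Calc 12 > Econ 7 > Bio 5.
Ling: +8 to 11 (cap) — 17 left.
Lit takes 10 more to reach its cap of 11 — 7 left.
Anthro: +7 (room for 11) → 7. Pool exhausted.

7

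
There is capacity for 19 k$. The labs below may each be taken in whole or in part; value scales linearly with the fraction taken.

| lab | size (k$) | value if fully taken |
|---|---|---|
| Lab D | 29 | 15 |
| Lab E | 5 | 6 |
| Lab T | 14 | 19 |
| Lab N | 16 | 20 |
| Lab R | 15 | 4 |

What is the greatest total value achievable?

25.25

Rank by value-to-size ratio: Lab T 19/14≈1.36, Lab N 20/16≈1.25, Lab E 6/5≈1.2, Lab D 15/29≈0.517, Lab R 4/15≈0.267.
All 14 k$ of Lab T fit (value 19) ; 5 remain.
Fill the last 5 k$ with part of Lab N: 5/16 of it earns 6.25.
Total value = 25.25.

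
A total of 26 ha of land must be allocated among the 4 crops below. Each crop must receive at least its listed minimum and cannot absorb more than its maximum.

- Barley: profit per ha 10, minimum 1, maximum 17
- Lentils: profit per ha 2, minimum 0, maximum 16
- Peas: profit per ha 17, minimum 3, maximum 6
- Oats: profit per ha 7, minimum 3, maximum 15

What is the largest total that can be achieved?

293

Meeting every minimum uses 1+0+3+3 = 7 ha, leaving 19.
Rank by profit per ha: Peas 17 > Barley 10 > Oats 7 > Lentils 2.
Peas: +3 to 6 (cap) ; 16 left.
Give Barley 16 more to hit its cap of 17 ; 0 left.
Total = 10×17 + 17×6 + 7×3 = 293.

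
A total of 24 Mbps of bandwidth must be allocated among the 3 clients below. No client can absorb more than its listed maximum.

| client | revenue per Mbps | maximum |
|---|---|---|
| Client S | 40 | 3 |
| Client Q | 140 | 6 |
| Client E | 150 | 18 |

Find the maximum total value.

3540

Order the clients by revenue per Mbps: Client E 150 > Client Q 140 > Client S 40.
Give Client E 18 to hit its cap of 18 — 6 left.
Client Q takes 6 to reach its cap of 6 — 0 left.
Total = 140×6 + 150×18 = 3540.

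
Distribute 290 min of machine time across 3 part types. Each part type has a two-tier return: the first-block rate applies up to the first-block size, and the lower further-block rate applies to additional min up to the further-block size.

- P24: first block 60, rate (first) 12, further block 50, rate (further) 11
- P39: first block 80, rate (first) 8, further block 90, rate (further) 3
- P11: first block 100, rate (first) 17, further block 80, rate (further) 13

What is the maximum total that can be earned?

4010

Rank every tier by rate: P11/tier1 17 > P11/tier2 13 > P24/tier1 12 > P24/tier2 11 > P39/tier1 8 > P39/tier2 3.
P11/tier1 (17): +100 ; 190 left.
P11 tier2 at 13: fill all 80 ; 110 left.
Fill P24 tier1 block (60 at 12) ; 50 left.
Fill P24 tier2 block (50 at 11) ; 0 left.
Total = 17×100 + 13×80 + 12×60 + 11×50 = 4010.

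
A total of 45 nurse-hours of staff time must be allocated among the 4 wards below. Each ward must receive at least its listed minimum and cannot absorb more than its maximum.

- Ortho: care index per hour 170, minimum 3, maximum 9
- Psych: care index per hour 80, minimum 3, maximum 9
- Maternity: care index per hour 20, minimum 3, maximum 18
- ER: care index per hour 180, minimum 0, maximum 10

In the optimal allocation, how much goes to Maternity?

17

Meeting every minimum uses 3+3+3+0 = 9 nurse-hours, leaving 36.
Rank by care index per hour: ER 180 > Ortho 170 > Psych 80 > Maternity 20.
ER takes 10 more to reach its cap of 10 — 26 left.
Give Ortho 6 more to hit its cap of 9 — 20 left.
Give Psych 6 more to hit its cap of 9 — 14 left.
Only 14 left; Maternity takes them to reach 17.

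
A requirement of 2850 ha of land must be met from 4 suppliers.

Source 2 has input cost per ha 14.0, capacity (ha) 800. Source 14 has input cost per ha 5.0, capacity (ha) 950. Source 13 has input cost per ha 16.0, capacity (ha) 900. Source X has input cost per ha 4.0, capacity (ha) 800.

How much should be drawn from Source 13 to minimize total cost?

Fill from the cheapest supplier first.
Source X (4.0): use full 800 → 2050 ha to go.
Source 14 (5.0): use full 950 → 1100 ha to go.
Source 2 at 14.0: take all 800 ha → 300 still needed.
Source 13 (16.0): take the remaining 300 → done.

300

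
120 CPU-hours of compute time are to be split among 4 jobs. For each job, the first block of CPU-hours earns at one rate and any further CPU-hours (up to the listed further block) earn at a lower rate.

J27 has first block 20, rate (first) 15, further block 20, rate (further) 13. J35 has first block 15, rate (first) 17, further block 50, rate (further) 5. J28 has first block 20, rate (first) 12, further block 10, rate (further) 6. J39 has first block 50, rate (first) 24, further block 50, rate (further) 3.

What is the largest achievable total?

2195

Treat each block as its own option and order by rate: J39/first 24 > J35/first 17 > J27/first 15 > J27/second 13 > J28/first 12 > J28/second 6 > J35/second 5 > J39/second 3.
J39/first (24): +50 ; 70 left.
J35/first (17): +15 ; 55 left.
Fill J27 first block (20 at 15) ; 35 left.
Fill J27 second block (20 at 13) ; 15 left.
15 remain; put them into J28 first at 12.
Total = 24×50 + 17×15 + 15×20 + 13×20 + 12×15 = 2195.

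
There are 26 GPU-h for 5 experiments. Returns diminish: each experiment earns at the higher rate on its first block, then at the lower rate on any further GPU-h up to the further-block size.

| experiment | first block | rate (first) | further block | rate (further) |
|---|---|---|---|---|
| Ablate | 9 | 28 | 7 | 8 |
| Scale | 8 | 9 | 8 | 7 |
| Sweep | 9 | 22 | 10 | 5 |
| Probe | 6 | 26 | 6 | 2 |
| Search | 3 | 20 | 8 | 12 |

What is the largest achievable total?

Rank every tier by rate: Ablate/tier1 28 > Probe/tier1 26 > Sweep/tier1 22 > Search/tier1 20 > Search/tier2 12 > Scale/tier1 9 > Ablate/tier2 8 > Scale/tier2 7 > Sweep/tier2 5 > Probe/tier2 2.
Fill Ablate tier1 block (9 at 28) ; 17 left.
Probe/tier1 (26): +6 ; 11 left.
Sweep tier1 at 22: fill all 9 ; 2 left.
Search tier1 at 20: only 2 left, fill 2.
Total = 28×9 + 26×6 + 22×9 + 20×2 = 646.

646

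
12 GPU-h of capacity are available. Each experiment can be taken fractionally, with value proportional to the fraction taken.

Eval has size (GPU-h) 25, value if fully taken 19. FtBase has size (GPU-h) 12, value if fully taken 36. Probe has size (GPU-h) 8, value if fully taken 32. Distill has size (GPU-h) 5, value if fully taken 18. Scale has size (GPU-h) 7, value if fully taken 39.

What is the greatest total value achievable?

Sort by value density: Scale 39/7≈5.57, Probe 32/8≈4, Distill 18/5≈3.6, FtBase 36/12≈3, Eval 19/25≈0.76.
All 7 GPU-h of Scale fit (value 39) ; 5 remain.
Fill the last 5 GPU-h with part of Probe: 5/8 of it earns 20.
Total value = 59.

59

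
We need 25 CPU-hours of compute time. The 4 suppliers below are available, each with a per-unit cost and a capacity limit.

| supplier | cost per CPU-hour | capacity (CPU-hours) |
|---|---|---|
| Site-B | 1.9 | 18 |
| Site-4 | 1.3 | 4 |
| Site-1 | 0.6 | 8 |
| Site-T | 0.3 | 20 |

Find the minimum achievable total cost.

Fill from the cheapest supplier first.
Site-T (0.3): use full 20 — 5 CPU-hours to go.
Site-1 (0.6): take the remaining 5 — done.
Site-4, Site-B: unused.
Cost = 20×0.3 + 5×0.6 = 9.

9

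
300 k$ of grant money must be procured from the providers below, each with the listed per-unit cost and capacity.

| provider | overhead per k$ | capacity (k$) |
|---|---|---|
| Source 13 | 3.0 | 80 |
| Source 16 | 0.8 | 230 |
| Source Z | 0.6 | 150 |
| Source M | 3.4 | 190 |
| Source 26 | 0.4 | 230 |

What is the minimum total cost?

134

Use providers in increasing cost order.
Source 26 at 0.4: take all 230 k$ → 70 still needed.
Take 70 from Source Z at 0.6 to finish.
Source 16, Source 13, Source M: unused.
Cost = 230×0.4 + 70×0.6 = 134.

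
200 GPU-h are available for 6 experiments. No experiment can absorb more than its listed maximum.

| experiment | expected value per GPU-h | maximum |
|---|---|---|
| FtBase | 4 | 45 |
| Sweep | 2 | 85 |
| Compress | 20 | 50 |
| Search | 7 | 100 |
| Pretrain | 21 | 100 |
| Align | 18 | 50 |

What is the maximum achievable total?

Order the experiments by expected value per GPU-h: Pretrain 21 > Compress 20 > Align 18 > Search 7 > FtBase 4 > Sweep 2.
Pretrain: +100 to 100 (cap) ; 100 left.
Compress: +50 to 50 (cap) ; 50 left.
Align takes 50 to reach its cap of 50 ; 0 left.
Total = 20×50 + 21×100 + 18×50 = 4000.

4000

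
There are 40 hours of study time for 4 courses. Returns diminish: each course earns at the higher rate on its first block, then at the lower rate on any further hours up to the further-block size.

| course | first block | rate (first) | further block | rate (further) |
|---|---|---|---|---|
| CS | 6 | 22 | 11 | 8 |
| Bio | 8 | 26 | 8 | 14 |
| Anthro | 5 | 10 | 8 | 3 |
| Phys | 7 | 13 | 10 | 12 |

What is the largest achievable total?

673

Treat each block as its own option and order by rate: Bio/T1 26 > CS/T1 22 > Bio/T2 14 > Phys/T1 13 > Phys/T2 12 > Anthro/T1 10 > CS/T2 8 > Anthro/T2 3.
Fill Bio T1 block (8 at 26) ; 32 left.
Fill CS T1 block (6 at 22) ; 26 left.
Bio T2 at 14: fill all 8 ; 18 left.
Phys/T1 (13): +7 ; 11 left.
Fill Phys T2 block (10 at 12) ; 1 left.
1 remain; put them into Anthro T1 at 10.
Total = 26×8 + 22×6 + 14×8 + 13×7 + 12×10 + 10×1 = 673.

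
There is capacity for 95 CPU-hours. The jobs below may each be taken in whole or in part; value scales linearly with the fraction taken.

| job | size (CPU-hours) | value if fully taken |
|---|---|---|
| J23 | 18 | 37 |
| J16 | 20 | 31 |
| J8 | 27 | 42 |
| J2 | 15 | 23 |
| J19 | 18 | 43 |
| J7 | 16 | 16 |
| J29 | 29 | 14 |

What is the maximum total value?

171.4

Rank by value-to-size ratio: J19 43/18≈2.39, J23 37/18≈2.06, J8 42/27≈1.56, J16 31/20≈1.55, J2 23/15≈1.53, J7 16/16≈1, J29 14/29≈0.483.
Take all of J19 (18 CPU-hours, value 43) → 77 CPU-hours left.
Take all of J23 (18 CPU-hours, value 37) → 59 CPU-hours left.
Take all of J8 (27 CPU-hours, value 42) → 32 CPU-hours left.
Take all of J16 (20 CPU-hours, value 31) → 12 CPU-hours left.
12 CPU-hours left: a 12/15 share of J2 gives 23×12/15 = 18.4.
Total value = 171.4.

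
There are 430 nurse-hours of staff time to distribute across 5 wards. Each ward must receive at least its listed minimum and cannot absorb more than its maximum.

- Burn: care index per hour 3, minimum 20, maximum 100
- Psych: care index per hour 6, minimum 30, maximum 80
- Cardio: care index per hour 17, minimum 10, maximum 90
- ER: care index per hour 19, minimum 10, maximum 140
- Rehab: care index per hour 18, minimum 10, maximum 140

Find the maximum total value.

7010

Meeting every minimum uses 20+30+10+10+10 = 80 nurse-hours, leaving 350.
Highest care index per hour first: ER 19 > Rehab 18 > Cardio 17 > Psych 6 > Burn 3.
ER: +130 to 140 (cap) — 220 left.
Rehab: +130 to 140 (cap) — 90 left.
Cardio: +80 to 90 (cap) — 10 left.
Psych: +10 (room for 50) → 40. Pool exhausted.
Total = 3×20 + 6×40 + 17×90 + 19×140 + 18×140 = 7010.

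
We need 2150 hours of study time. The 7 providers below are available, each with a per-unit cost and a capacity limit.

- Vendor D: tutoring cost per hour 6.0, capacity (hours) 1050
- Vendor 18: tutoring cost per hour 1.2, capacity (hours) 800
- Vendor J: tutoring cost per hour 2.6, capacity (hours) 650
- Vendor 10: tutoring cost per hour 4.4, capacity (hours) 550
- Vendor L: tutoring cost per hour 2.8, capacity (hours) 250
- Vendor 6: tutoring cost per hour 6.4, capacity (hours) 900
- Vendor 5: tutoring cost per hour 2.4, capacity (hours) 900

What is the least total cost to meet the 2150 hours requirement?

Cheapest first:
Take 800 from Vendor 18 at 1.2 ; need 1350 more.
Vendor 5 at 2.4: take all 900 hours ; 450 still needed.
Take 450 from Vendor J at 2.6 to finish.
Vendor L, Vendor 10, Vendor D, Vendor 6: unused.
Cost = 800×1.2 + 900×2.4 + 450×2.6 = 4290.

4290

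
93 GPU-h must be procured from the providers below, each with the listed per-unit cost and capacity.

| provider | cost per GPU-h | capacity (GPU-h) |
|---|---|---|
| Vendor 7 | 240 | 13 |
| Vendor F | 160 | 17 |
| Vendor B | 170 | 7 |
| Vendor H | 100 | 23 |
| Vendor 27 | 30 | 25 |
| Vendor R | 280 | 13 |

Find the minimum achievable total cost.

Use providers in increasing cost order.
Vendor 27 (30): use full 25 → 68 GPU-h to go.
Vendor H at 100: take all 23 GPU-h → 45 still needed.
Vendor F at 160: take all 17 GPU-h → 28 still needed.
Vendor B at 170: take all 7 GPU-h → 21 still needed.
Vendor 7 at 240: take all 13 GPU-h → 8 still needed.
Take 8 from Vendor R at 280 to finish.
Cost = 25×30 + 23×100 + 17×160 + 7×170 + 13×240 + 8×280 = 12320.

12320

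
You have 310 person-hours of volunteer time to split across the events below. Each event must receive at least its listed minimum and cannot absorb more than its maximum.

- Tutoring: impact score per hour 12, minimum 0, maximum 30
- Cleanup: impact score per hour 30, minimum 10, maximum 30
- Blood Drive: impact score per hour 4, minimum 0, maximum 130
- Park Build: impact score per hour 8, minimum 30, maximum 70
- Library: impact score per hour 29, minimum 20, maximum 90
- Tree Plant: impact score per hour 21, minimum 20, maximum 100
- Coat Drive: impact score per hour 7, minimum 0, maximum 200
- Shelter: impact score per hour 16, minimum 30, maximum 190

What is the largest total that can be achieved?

6810

Meeting every minimum uses 0+10+0+30+20+20+0+30 = 110 person-hours, leaving 200.
Rank by impact score per hour: Cleanup 30 > Library 29 > Tree Plant 21 > Shelter 16 > Tutoring 12 > Park Build 8 > Coat Drive 7 > Blood Drive 4.
Give Cleanup 20 more to hit its cap of 30 → 180 left.
Library: +70 to 90 (cap) → 110 left.
Tree Plant: +80 to 100 (cap) → 30 left.
Only 30 left; Shelter takes them to reach 60.
Total = 30×30 + 8×30 + 29×90 + 21×100 + 16×60 = 6810.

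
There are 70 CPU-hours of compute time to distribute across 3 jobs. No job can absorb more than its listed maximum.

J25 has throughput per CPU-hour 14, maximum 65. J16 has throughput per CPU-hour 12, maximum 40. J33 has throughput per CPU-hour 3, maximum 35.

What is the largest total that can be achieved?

Highest throughput per CPU-hour first: J25 14 > J16 12 > J33 3.
J25 takes 65 to reach its cap of 65 — 5 left.
J16: +5 (room for 40) → 5. Pool exhausted.
Total = 14×65 + 12×5 = 970.

970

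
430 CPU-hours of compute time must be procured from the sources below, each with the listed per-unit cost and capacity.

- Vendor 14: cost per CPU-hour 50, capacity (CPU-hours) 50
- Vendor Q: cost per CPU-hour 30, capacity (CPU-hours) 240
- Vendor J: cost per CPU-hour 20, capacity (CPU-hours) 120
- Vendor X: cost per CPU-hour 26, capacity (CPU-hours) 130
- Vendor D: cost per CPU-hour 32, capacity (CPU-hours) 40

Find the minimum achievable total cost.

Cheapest first:
Vendor J (20): use full 120 → 310 CPU-hours to go.
Take 130 from Vendor X at 26 → need 180 more.
Take 180 from Vendor Q at 30 to finish.
Vendor D, Vendor 14: unused.
Cost = 120×20 + 130×26 + 180×30 = 11180.

11180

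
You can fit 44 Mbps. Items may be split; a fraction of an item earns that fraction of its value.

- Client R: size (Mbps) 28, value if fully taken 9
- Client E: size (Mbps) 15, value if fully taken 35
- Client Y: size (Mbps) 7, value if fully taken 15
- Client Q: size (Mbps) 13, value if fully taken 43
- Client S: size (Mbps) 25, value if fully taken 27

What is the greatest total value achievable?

Rank by value-to-size ratio: Client Q 43/13≈3.31, Client E 35/15≈2.33, Client Y 15/7≈2.14, Client S 27/25≈1.08, Client R 9/28≈0.321.
Take all of Client Q (13 Mbps, value 43) — 31 Mbps left.
Take all of Client E (15 Mbps, value 35) — 16 Mbps left.
All 7 Mbps of Client Y fit (value 15) — 9 remain.
Fill the last 9 Mbps with part of Client S: 9/25 of it earns 9.72.
Total value = 102.72.

102.72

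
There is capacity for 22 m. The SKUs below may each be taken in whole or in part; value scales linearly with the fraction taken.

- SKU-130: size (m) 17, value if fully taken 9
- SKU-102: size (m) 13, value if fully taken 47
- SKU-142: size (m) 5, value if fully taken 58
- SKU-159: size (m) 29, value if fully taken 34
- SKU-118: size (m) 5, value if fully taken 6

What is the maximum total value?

Best value per unit of size first: SKU-142 58/5≈11.6, SKU-102 47/13≈3.62, SKU-118 6/5≈1.2, SKU-159 34/29≈1.17, SKU-130 9/17≈0.529.
Take all of SKU-142 (5 m, value 58) — 17 m left.
Take all of SKU-102 (13 m, value 47) — 4 m left.
Fill the last 4 m with part of SKU-118: 4/5 of it earns 4.8.
Total value = 109.8.

109.8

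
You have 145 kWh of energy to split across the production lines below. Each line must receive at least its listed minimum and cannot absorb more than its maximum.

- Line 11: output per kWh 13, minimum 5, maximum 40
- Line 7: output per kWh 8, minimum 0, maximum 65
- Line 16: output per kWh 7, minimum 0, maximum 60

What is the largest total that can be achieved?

Meeting every minimum uses 5+0+0 = 5 kWh, leaving 140.
Highest output per kWh first: Line 11 13 > Line 7 8 > Line 16 7.
Give Line 11 35 more to hit its cap of 40 → 105 left.
Give Line 7 65 more to hit its cap of 65 → 40 left.
Only 40 left; Line 16 takes them to reach 40.
Total = 13×40 + 8×65 + 7×40 = 1320.

1320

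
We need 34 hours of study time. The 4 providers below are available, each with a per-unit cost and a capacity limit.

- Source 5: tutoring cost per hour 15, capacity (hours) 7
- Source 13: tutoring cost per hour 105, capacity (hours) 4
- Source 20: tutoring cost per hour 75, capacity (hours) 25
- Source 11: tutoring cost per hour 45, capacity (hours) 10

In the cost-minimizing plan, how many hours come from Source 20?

Use providers in increasing cost order.
Source 5 (15): use full 7 — 27 hours to go.
Source 11 at 45: take all 10 hours — 17 still needed.
Source 20 (75): take the remaining 17 — done.
Source 13: unused.

17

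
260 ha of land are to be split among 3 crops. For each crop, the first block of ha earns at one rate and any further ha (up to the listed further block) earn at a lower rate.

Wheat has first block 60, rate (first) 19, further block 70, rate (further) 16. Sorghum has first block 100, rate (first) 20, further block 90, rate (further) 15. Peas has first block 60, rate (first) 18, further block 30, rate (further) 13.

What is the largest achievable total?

4860

Treat each block as its own option and order by rate: Sorghum/tier1 20 > Wheat/tier1 19 > Peas/tier1 18 > Wheat/tier2 16 > Sorghum/tier2 15 > Peas/tier2 13.
Sorghum/tier1 (20): +100 ; 160 left.
Fill Wheat tier1 block (60 at 19) ; 100 left.
Fill Peas tier1 block (60 at 18) ; 40 left.
40 remain; put them into Wheat tier2 at 16.
Total = 20×100 + 19×60 + 18×60 + 16×40 = 4860.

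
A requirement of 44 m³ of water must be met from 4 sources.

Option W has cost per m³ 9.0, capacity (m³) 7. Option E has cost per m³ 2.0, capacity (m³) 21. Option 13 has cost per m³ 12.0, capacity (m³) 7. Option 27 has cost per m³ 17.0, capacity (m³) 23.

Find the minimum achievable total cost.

342

Fill from the cheapest source first.
Option E (2.0): use full 21 → 23 m³ to go.
Option W (9.0): use full 7 → 16 m³ to go.
Take 7 from Option 13 at 12.0 → need 9 more.
Option 27 (17.0): take the remaining 9 → done.
Cost = 21×2.0 + 7×9.0 + 7×12.0 + 9×17.0 = 342.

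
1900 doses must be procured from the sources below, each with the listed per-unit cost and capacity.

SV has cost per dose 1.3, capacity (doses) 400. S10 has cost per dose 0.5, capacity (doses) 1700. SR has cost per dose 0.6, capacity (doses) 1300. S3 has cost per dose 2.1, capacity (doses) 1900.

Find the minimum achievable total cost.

Fill from the cheapest source first.
S10 (0.5): use full 1700 ; 200 doses to go.
Take 200 from SR at 0.6 to finish.
SV, S3: unused.
Cost = 1700×0.5 + 200×0.6 = 970.

970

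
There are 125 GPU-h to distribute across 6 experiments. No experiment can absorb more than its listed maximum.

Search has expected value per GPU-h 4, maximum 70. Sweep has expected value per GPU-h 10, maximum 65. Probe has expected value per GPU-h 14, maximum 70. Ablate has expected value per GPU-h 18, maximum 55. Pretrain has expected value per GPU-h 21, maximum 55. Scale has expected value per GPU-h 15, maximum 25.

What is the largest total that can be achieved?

Order the experiments by expected value per GPU-h: Pretrain 21 > Ablate 18 > Scale 15 > Probe 14 > Sweep 10 > Search 4.
Pretrain: +55 to 55 (cap) ; 70 left.
Ablate: +55 to 55 (cap) ; 15 left.
Scale: +15 (room for 25) → 15. Pool exhausted.
Total = 18×55 + 21×55 + 15×15 = 2370.

2370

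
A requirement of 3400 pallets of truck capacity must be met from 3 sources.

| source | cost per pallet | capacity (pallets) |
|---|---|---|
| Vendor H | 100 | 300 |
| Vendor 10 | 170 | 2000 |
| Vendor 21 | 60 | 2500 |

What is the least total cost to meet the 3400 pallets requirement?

282000

Fill from the cheapest source first.
Vendor 21 at 60: take all 2500 pallets ; 900 still needed.
Vendor H (100): use full 300 ; 600 pallets to go.
Take 600 from Vendor 10 at 170 to finish.
Cost = 2500×60 + 300×100 + 600×170 = 282000.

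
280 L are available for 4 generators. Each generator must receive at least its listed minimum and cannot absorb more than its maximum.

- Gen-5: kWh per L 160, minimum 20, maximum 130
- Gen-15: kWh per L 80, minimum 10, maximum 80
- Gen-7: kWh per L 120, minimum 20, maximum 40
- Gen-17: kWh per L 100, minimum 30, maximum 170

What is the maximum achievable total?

Meeting every minimum uses 20+10+20+30 = 80 L, leaving 200.
Highest kWh per L first: Gen-5 160 > Gen-7 120 > Gen-17 100 > Gen-15 80.
Gen-5: +110 to 130 (cap) ; 90 left.
Gen-7 takes 20 more to reach its cap of 40 ; 70 left.
Gen-17: +70 (room for 140) → 100. Pool exhausted.
Total = 160×130 + 80×10 + 120×40 + 100×100 = 36400.

36400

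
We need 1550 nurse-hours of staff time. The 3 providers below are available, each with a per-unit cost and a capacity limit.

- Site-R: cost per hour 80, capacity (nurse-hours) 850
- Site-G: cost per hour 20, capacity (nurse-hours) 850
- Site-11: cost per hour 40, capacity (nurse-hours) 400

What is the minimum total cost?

Fill from the cheapest provider first.
Site-G at 20: take all 850 nurse-hours ; 700 still needed.
Take 400 from Site-11 at 40 ; need 300 more.
Site-R (80): take the remaining 300 ; done.
Cost = 850×20 + 400×40 + 300×80 = 57000.

57000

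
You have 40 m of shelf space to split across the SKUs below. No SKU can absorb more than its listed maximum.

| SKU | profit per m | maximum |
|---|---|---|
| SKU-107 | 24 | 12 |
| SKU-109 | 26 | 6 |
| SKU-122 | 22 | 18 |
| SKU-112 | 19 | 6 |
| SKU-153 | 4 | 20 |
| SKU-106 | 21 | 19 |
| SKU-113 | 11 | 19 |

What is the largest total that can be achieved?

Highest profit per m first: SKU-109 26 > SKU-107 24 > SKU-122 22 > SKU-106 21 > SKU-112 19 > SKU-113 11 > SKU-153 4.
SKU-109: +6 to 6 (cap) — 34 left.
SKU-107 takes 12 to reach its cap of 12 — 22 left.
Give SKU-122 18 to hit its cap of 18 — 4 left.
Only 4 left; SKU-106 takes them to reach 4.
Total = 24×12 + 26×6 + 22×18 + 21×4 = 924.

924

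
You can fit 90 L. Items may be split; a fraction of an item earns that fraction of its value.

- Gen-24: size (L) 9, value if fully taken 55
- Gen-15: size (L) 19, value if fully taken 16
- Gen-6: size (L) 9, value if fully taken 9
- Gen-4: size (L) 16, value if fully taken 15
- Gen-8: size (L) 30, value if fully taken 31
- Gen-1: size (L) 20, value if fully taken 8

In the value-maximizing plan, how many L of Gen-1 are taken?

Best value per unit of size first: Gen-24 55/9≈6.11, Gen-8 31/30≈1.03, Gen-6 9/9≈1, Gen-4 15/16≈0.938, Gen-15 16/19≈0.842, Gen-1 8/20≈0.4.
All 9 L of Gen-24 fit (value 55) ; 81 remain.
Gen-8: take in full, 30 L for value 31 ; 51 left.
Take all of Gen-6 (9 L, value 9) ; 42 L left.
All 16 L of Gen-4 fit (value 15) ; 26 remain.
Gen-15: take in full, 19 L for value 16 ; 7 left.
7 L left: a 7/20 share of Gen-1 gives 8×7/20 = 2.8.

7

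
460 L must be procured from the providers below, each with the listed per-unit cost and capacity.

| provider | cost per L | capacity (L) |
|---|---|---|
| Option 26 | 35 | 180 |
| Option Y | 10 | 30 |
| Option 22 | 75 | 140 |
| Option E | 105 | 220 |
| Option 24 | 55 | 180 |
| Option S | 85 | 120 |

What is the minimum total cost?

Cheapest first:
Option Y at 10: take all 30 L ; 430 still needed.
Take 180 from Option 26 at 35 ; need 250 more.
Option 24 (55): use full 180 ; 70 L to go.
Option 22 (75): take the remaining 70 ; done.
Option S, Option E: unused.
Cost = 30×10 + 180×35 + 180×55 + 70×75 = 21750.

21750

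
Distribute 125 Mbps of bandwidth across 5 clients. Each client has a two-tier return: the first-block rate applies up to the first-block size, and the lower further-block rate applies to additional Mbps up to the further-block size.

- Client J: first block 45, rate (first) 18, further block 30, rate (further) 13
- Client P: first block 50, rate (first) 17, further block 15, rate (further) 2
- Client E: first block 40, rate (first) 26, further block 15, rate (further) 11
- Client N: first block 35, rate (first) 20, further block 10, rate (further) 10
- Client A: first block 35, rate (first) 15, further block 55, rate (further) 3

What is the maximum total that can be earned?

2635

Rank every tier by rate: Client E/first 26 > Client N/first 20 > Client J/first 18 > Client P/first 17 > Client A/first 15 > Client J/second 13 > Client E/second 11 > Client N/second 10 > Client A/second 3 > Client P/second 2.
Client E/first (26): +40 → 85 left.
Client N first at 20: fill all 35 → 50 left.
Client J first at 18: fill all 45 → 5 left.
Client P/first: +5 of 50 at 17; pool empty.
Total = 26×40 + 20×35 + 18×45 + 17×5 = 2635.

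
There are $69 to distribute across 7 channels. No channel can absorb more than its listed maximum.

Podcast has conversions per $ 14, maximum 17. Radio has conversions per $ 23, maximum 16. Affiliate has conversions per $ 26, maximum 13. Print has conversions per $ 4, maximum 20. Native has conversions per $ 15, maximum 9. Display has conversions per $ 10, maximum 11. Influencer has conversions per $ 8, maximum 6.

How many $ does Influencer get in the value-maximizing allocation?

3

Highest conversions per $ first: Affiliate 26 > Radio 23 > Native 15 > Podcast 14 > Display 10 > Influencer 8 > Print 4.
Affiliate takes 13 to reach its cap of 13 — 56 left.
Radio: +16 to 16 (cap) — 40 left.
Native takes 9 to reach its cap of 9 — 31 left.
Podcast: +17 to 17 (cap) — 14 left.
Display takes 11 to reach its cap of 11 — 3 left.
Only 3 left; Influencer takes them to reach 3.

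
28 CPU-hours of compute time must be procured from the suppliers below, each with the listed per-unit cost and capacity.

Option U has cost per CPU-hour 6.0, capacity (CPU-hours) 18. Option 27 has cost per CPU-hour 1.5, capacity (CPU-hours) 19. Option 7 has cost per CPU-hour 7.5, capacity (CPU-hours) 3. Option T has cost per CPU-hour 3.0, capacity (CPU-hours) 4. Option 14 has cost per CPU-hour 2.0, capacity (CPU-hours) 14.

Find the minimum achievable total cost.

46.5

Use suppliers in increasing cost order.
Take 19 from Option 27 at 1.5 → need 9 more.
Option 14 (2.0): take the remaining 9 → done.
Option T, Option U, Option 7: unused.
Cost = 19×1.5 + 9×2.0 = 46.5.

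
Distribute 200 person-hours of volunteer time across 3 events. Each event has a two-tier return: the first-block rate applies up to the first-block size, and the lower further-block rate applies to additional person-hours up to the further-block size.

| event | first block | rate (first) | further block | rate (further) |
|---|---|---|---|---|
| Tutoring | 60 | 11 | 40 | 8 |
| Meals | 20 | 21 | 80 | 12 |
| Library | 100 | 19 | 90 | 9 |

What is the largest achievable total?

3280

Rank every tier by rate: Meals/T1 21 > Library/T1 19 > Meals/T2 12 > Tutoring/T1 11 > Library/T2 9 > Tutoring/T2 8.
Meals T1 at 21: fill all 20 — 180 left.
Library T1 at 19: fill all 100 — 80 left.
Meals/T2 (12): +80 — 0 left.
Total = 21×20 + 19×100 + 12×80 = 3280.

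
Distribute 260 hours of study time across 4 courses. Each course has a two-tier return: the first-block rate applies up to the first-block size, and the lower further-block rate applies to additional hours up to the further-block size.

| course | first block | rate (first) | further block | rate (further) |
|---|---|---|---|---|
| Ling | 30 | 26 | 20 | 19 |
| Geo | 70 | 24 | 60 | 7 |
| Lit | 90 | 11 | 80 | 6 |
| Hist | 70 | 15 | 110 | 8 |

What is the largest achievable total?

Treat each block as its own option and order by rate: Ling/T1 26 > Geo/T1 24 > Ling/T2 19 > Hist/T1 15 > Lit/T1 11 > Hist/T2 8 > Geo/T2 7 > Lit/T2 6.
Fill Ling T1 block (30 at 26) — 230 left.
Geo T1 at 24: fill all 70 — 160 left.
Ling/T2 (19): +20 — 140 left.
Hist T1 at 15: fill all 70 — 70 left.
Lit T1 at 11: only 70 left, fill 70.
Total = 26×30 + 24×70 + 19×20 + 15×70 + 11×70 = 4660.

4660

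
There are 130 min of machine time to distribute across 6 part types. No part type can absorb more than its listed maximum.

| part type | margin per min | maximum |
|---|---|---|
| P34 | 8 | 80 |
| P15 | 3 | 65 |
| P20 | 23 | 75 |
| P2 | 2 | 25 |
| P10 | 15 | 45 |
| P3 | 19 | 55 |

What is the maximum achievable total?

2770

Highest margin per min first: P20 23 > P3 19 > P10 15 > P34 8 > P15 3 > P2 2.
P20 takes 75 to reach its cap of 75 — 55 left.
P3 takes 55 to reach its cap of 55 — 0 left.
Total = 23×75 + 19×55 = 2770.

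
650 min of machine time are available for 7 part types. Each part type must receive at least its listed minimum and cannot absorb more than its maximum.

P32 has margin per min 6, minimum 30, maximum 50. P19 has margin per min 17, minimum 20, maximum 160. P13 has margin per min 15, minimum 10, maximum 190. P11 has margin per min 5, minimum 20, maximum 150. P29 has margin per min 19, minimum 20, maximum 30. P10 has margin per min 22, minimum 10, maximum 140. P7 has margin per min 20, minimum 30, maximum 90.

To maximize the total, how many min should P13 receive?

Meeting every minimum uses 30+20+10+20+20+10+30 = 140 min, leaving 510.
Highest margin per min first: P10 22 > P7 20 > P29 19 > P19 17 > P13 15 > P32 6 > P11 5.
P10 takes 130 more to reach its cap of 140 → 380 left.
P7: +60 to 90 (cap) → 320 left.
P29 takes 10 more to reach its cap of 30 → 310 left.
P19: +140 to 160 (cap) → 170 left.
P13: +170 (room for 180) → 180. Pool exhausted.

180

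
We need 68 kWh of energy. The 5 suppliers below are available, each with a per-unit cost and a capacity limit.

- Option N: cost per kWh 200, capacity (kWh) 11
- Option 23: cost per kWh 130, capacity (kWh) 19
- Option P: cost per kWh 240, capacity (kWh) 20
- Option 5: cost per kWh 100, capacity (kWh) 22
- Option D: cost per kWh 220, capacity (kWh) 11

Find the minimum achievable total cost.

Cheapest first:
Option 5 at 100: take all 22 kWh → 46 still needed.
Take 19 from Option 23 at 130 → need 27 more.
Option N (200): use full 11 → 16 kWh to go.
Option D at 220: take all 11 kWh → 5 still needed.
Option P at 240: take 5 of its 20 → requirement met.
Cost = 22×100 + 19×130 + 11×200 + 11×220 + 5×240 = 10490.

10490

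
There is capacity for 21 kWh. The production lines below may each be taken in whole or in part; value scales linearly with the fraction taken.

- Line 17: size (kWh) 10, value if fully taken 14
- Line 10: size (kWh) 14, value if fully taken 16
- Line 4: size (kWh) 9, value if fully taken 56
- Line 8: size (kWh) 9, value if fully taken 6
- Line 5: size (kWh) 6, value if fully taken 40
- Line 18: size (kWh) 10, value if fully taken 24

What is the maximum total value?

110.4

Sort by value density: Line 5 40/6≈6.67, Line 4 56/9≈6.22, Line 18 24/10≈2.4, Line 17 14/10≈1.4, Line 10 16/14≈1.14, Line 8 6/9≈0.667.
Take all of Line 5 (6 kWh, value 40) → 15 kWh left.
All 9 kWh of Line 4 fit (value 56) → 6 remain.
Only 6 kWh remain; take 6/10 of Line 18 for value 24×6/10 = 14.4.
Total value = 110.4.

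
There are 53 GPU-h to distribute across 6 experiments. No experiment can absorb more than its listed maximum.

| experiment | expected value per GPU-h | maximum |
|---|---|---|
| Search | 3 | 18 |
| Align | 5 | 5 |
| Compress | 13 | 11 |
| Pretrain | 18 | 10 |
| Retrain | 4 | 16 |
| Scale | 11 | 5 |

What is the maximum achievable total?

485

Order the experiments by expected value per GPU-h: Pretrain 18 > Compress 13 > Scale 11 > Align 5 > Retrain 4 > Search 3.
Give Pretrain 10 to hit its cap of 10 → 43 left.
Compress: +11 to 11 (cap) → 32 left.
Give Scale 5 to hit its cap of 5 → 27 left.
Give Align 5 to hit its cap of 5 → 22 left.
Retrain takes 16 to reach its cap of 16 → 6 left.
Search has room for 18 but only 6 remain, so it gets 6.
Total = 3×6 + 5×5 + 13×11 + 18×10 + 4×16 + 11×5 = 485.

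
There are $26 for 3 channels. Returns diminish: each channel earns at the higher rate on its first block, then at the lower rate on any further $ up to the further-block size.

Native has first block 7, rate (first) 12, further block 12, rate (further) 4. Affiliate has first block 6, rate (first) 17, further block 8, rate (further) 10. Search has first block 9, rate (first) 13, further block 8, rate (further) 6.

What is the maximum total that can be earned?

Order all 6 blocks by rate: Affiliate/T1 17 > Search/T1 13 > Native/T1 12 > Affiliate/T2 10 > Search/T2 6 > Native/T2 4.
Fill Affiliate T1 block (6 at 17) → 20 left.
Fill Search T1 block (9 at 13) → 11 left.
Native T1 at 12: fill all 7 → 4 left.
Affiliate T2 at 10: only 4 left, fill 4.
Total = 17×6 + 13×9 + 12×7 + 10×4 = 343.

343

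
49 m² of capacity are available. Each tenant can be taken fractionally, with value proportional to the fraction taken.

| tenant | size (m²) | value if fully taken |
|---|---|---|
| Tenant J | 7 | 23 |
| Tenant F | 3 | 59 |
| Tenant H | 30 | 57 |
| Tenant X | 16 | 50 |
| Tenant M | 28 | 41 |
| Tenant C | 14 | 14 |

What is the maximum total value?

175.7

Sort by value density: Tenant F 59/3≈19.7, Tenant J 23/7≈3.29, Tenant X 50/16≈3.12, Tenant H 57/30≈1.9, Tenant M 41/28≈1.46, Tenant C 14/14≈1.
Tenant F: take in full, 3 m² for value 59 → 46 left.
Tenant J: take in full, 7 m² for value 23 → 39 left.
Take all of Tenant X (16 m², value 50) → 23 m² left.
23 m² left: a 23/30 share of Tenant H gives 57×23/30 = 43.7.
Total value = 175.7.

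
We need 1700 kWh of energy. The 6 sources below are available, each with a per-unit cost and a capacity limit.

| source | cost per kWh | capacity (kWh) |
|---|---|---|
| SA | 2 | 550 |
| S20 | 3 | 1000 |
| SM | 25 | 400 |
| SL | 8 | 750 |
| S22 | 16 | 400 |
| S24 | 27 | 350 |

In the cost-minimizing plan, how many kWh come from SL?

Use sources in increasing cost order.
SA at 2: take all 550 kWh ; 1150 still needed.
S20 (3): use full 1000 ; 150 kWh to go.
SL at 8: take 150 of its 750 ; requirement met.
S22, SM, S24: unused.

150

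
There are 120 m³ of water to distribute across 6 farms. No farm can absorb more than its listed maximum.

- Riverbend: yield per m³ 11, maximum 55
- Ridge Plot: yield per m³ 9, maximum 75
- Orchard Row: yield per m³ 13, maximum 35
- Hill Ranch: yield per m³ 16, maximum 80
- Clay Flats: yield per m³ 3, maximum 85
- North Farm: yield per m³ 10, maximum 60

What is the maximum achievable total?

1790

Highest yield per m³ first: Hill Ranch 16 > Orchard Row 13 > Riverbend 11 > North Farm 10 > Ridge Plot 9 > Clay Flats 3.
Hill Ranch takes 80 to reach its cap of 80 ; 40 left.
Orchard Row: +35 to 35 (cap) ; 5 left.
Riverbend: +5 (room for 55) → 5. Pool exhausted.
Total = 11×5 + 13×35 + 16×80 = 1790.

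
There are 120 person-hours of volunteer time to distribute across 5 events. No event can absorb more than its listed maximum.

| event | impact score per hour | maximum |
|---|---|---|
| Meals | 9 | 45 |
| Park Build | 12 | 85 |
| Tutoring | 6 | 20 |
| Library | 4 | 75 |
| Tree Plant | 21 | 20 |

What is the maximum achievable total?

Rank by impact score per hour: Tree Plant 21 > Park Build 12 > Meals 9 > Tutoring 6 > Library 4.
Give Tree Plant 20 to hit its cap of 20 ; 100 left.
Give Park Build 85 to hit its cap of 85 ; 15 left.
Only 15 left; Meals takes them to reach 15.
Total = 9×15 + 12×85 + 21×20 = 1575.

1575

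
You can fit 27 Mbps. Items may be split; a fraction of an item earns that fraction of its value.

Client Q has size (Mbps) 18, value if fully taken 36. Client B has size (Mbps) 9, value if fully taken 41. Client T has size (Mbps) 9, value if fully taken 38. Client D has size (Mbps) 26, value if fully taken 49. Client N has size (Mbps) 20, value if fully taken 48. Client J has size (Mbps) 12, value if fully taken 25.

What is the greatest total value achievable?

100.6

Best value per unit of size first: Client B 41/9≈4.56, Client T 38/9≈4.22, Client N 48/20≈2.4, Client J 25/12≈2.08, Client Q 36/18≈2, Client D 49/26≈1.88.
Take all of Client B (9 Mbps, value 41) ; 18 Mbps left.
Client T: take in full, 9 Mbps for value 38 ; 9 left.
Only 9 Mbps remain; take 9/20 of Client N for value 48×9/20 = 21.6.
Total value = 100.6.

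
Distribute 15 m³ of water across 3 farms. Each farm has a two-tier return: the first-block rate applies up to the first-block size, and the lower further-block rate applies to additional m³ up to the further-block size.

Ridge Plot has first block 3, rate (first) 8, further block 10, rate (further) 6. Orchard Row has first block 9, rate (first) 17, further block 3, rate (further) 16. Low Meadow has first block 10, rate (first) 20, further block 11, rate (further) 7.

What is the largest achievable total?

Order all 6 blocks by rate: Low Meadow/T1 20 > Orchard Row/T1 17 > Orchard Row/T2 16 > Ridge Plot/T1 8 > Low Meadow/T2 7 > Ridge Plot/T2 6.
Low Meadow/T1 (20): +10 — 5 left.
Orchard Row/T1: +5 of 9 at 17; pool empty.
Total = 20×10 + 17×5 = 285.

285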